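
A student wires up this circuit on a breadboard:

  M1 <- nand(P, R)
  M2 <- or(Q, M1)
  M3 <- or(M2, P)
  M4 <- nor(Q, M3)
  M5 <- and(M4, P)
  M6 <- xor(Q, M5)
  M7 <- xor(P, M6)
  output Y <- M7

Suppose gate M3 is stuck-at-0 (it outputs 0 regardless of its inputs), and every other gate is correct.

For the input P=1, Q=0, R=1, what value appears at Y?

0

Propagate with M3 forced: M1=0, M2=0, M3=0 [stuck-at-0], M4=1, M5=1, M6=1, M7=0.
So Y = 0. (Without the fault it would be 1.)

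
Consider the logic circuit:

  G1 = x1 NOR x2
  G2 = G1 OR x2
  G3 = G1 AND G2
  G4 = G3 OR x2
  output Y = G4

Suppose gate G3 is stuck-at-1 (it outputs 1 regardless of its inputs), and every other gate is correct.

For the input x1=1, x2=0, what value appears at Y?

1

Propagate with G3 forced: G1=0, G2=0, G3=1 [stuck-at-1], G4=1.
So Y = 1. (Without the fault it would be 0.)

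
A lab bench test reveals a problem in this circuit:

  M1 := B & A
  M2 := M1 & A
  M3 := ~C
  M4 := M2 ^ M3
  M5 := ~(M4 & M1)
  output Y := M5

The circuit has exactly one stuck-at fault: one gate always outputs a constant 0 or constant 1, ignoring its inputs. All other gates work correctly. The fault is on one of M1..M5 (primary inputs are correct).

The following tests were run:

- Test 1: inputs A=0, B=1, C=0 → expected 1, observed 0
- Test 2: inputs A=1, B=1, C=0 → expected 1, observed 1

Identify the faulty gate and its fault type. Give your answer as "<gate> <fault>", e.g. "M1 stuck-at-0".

M1 stuck-at-1

Fault-free values for test 1 (A=0, B=1, C=0): M1=0, M2=0, M3=1, M4=1, M5=1, giving Y=1. Observed 0.
Test 1: faults giving observed 0 are {M1 stuck-at-1, M5 stuck-at-0}.
Test 2 (A=1, B=1, C=0): fault-free M1=1, M2=1, M3=1, M4=0, M5=1 → 1; observed 1. Eliminates M5 stuck-at-0.
Only M1 stuck-at-1 is consistent with every test.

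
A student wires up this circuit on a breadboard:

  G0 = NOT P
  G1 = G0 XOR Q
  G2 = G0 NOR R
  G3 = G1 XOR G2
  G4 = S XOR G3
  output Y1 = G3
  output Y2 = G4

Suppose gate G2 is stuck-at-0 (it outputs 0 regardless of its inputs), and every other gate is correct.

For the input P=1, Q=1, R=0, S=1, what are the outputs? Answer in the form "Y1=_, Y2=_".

Propagate with G2 forced: G0=0, G1=1, G2=0 [stuck-at-0], G3=1, G4=0.
So the outputs are Y1=1, Y2=0. (Without the fault they would be Y1=0, Y2=1.)

Y1=1, Y2=0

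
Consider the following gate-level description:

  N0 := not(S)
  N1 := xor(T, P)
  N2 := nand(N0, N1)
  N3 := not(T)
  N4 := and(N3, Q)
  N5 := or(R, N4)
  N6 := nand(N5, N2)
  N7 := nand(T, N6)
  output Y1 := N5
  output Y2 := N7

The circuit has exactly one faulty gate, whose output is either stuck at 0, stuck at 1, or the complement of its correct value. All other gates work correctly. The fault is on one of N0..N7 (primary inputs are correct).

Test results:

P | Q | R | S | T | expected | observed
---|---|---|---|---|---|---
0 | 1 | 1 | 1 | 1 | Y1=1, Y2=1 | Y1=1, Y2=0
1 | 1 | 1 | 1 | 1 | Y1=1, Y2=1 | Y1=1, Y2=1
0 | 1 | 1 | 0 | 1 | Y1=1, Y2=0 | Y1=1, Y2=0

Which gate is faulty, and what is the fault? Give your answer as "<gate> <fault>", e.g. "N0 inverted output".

Fault-free values for test 1 (P=0, Q=1, R=1, S=1, T=1): N0=0, N1=1, N2=1, N3=0, N4=0, N5=1, N6=0, N7=1, giving Y1=1, Y2=1. Observed Y1=1, Y2=0.
Test 1: faults giving observed Y1=1, Y2=0 are {N0 stuck-at-1, N0 inverted output, N2 stuck-at-0, N2 inverted output, N6 stuck-at-1, N6 inverted output, N7 stuck-at-0, N7 inverted output}.
Test 2 (P=1, Q=1, R=1, S=1, T=1): fault-free N0=0, N1=0, N2=1, N3=0, N4=0, N5=1, N6=0, N7=1 → Y1=1, Y2=1; observed Y1=1, Y2=1. Eliminates N2 stuck-at-0, N2 inverted output, N6 stuck-at-1, N6 inverted output, N7 stuck-at-0, N7 inverted output.
Test 3 (P=0, Q=1, R=1, S=0, T=1): fault-free N0=1, N1=1, N2=0, N3=0, N4=0, N5=1, N6=1, N7=0 → Y1=1, Y2=0; observed Y1=1, Y2=0. Eliminates N0 inverted output.
Only N0 stuck-at-1 is consistent with every test.

N0 stuck-at-1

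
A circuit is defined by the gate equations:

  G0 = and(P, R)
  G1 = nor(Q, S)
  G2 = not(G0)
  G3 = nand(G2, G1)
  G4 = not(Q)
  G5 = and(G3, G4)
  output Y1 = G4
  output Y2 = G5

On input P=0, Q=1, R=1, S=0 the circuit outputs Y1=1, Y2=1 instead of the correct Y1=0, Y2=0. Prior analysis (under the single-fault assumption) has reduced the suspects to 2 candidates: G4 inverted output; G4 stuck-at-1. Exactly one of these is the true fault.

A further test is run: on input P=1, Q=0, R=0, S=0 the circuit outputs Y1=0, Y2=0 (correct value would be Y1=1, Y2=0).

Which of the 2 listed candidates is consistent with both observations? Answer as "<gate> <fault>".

Evaluate each candidate on input P=1, Q=0, R=0, S=0:
  G4 inverted output: G0=0, G1=1, G2=1, G3=0, G4=0 [inverted output], G5=0 → Y1=0, Y2=0 — matches
  G4 stuck-at-1: G0=0, G1=1, G2=1, G3=0, G4=1 [stuck-at-1], G5=0 → Y1=1, Y2=0 — eliminated
Only G4 inverted output reproduces the observed Y1=0, Y2=0.

G4 inverted output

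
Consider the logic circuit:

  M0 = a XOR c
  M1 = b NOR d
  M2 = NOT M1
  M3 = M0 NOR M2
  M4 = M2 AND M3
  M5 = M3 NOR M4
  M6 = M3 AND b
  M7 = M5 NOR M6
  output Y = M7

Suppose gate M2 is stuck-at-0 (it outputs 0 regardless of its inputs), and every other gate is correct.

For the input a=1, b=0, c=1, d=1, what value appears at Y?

1

Propagate with M2 forced: M0=0, M1=0, M2=0 [stuck-at-0], M3=1, M4=0, M5=0, M6=0, M7=1.
So Y = 1. (Without the fault it would be 0.)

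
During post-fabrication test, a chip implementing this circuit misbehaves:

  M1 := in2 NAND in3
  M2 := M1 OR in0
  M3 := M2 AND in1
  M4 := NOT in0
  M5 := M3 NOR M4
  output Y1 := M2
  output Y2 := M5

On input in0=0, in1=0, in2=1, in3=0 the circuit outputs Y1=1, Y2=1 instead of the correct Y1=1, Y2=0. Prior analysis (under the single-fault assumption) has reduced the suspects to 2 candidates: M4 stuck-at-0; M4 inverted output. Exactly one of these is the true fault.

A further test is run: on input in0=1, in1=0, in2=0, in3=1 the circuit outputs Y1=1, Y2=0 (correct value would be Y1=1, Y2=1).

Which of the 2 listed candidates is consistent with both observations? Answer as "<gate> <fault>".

Evaluate each candidate on input in0=1, in1=0, in2=0, in3=1:
  M4 stuck-at-0: M1=1, M2=1, M3=0, M4=0 [stuck-at-0], M5=1 → Y1=1, Y2=1 — eliminated
  M4 inverted output: M1=1, M2=1, M3=0, M4=1 [inverted output], M5=0 → Y1=1, Y2=0 — matches
Only M4 inverted output reproduces the observed Y1=1, Y2=0.

M4 inverted output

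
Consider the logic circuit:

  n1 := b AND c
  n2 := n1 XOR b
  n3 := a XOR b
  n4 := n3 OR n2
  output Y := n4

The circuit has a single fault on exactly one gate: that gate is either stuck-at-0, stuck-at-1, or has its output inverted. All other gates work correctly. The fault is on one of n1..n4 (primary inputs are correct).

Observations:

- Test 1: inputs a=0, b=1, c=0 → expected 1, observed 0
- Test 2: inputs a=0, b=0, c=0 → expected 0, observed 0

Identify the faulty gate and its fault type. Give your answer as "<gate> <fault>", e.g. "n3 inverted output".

n4 stuck-at-0

Fault-free values for test 1 (a=0, b=1, c=0): n1=0, n2=1, n3=1, n4=1, giving Y=1. Observed 0.
Test 1: faults giving observed 0 are {n4 stuck-at-0, n4 inverted output}.
Test 2 (a=0, b=0, c=0): fault-free n1=0, n2=0, n3=0, n4=0 → 0; observed 0. Eliminates n4 inverted output.
Only n4 stuck-at-0 is consistent with every test.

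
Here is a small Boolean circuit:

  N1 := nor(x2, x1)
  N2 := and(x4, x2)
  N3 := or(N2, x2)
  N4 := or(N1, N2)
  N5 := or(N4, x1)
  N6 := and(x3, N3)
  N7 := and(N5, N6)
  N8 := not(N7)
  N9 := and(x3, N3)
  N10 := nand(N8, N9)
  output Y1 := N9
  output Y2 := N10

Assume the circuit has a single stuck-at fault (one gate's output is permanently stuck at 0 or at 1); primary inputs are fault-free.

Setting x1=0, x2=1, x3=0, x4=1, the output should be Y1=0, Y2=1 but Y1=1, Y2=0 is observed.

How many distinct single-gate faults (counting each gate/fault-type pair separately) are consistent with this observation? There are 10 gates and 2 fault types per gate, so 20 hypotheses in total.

1

Fault-free: N1=0, N2=1, N3=1, N4=1, N5=1, N6=0, N7=0, N8=1, N9=0, N10=1 → Y1=0, Y2=1. Observed Y1=1, Y2=0.
  N1: none of the 2 fault types match ✗
  N2: none of the 2 fault types match ✗
  N3: none of the 2 fault types match ✗
  N4: none of the 2 fault types match ✗
  N5: none of the 2 fault types match ✗
  N6: none of the 2 fault types match ✗
  N7: none of the 2 fault types match ✗
  N8: none of the 2 fault types match ✗
  N9: stuck-at-1 ✓; others ✗
  N10: none of the 2 fault types match ✗
Consistent faults: {N9 stuck-at-1} — 1 in all.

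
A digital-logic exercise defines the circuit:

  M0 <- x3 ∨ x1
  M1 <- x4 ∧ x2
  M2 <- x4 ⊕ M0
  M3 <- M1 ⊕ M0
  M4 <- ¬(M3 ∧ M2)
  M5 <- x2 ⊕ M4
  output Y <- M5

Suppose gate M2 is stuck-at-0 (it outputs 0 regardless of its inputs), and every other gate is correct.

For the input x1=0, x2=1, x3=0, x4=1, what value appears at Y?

Propagate with M2 forced: M0=0, M1=1, M2=0 [stuck-at-0], M3=1, M4=1, M5=0.
So Y = 0. (Without the fault it would be 1.)

0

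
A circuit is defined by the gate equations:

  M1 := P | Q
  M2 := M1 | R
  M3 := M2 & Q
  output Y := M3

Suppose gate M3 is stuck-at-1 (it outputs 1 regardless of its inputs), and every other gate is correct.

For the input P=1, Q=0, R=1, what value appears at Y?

Propagate with M3 forced: M1=1, M2=1, M3=1 [stuck-at-1].
So Y = 1. (Without the fault it would be 0.)

1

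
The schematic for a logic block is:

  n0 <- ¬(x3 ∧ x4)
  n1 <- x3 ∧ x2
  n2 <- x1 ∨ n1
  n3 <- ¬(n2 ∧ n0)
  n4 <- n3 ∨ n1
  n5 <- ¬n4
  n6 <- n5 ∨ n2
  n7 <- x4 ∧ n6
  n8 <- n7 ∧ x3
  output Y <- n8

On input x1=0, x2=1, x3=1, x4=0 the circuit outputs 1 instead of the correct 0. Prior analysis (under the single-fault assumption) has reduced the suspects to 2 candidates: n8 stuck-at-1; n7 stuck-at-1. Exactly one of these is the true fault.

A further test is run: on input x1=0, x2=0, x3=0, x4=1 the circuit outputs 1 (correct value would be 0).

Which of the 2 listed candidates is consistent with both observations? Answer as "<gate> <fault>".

Evaluate each candidate on input x1=0, x2=0, x3=0, x4=1:
  n8 stuck-at-1: n0=1, n1=0, n2=0, n3=1, n4=1, n5=0, n6=0, n7=0, n8=1 [stuck-at-1] → 1 — matches
  n7 stuck-at-1: n0=1, n1=0, n2=0, n3=1, n4=1, n5=0, n6=0, n7=1 [stuck-at-1], n8=0 → 0 — eliminated
Only n8 stuck-at-1 reproduces the observed 1.

n8 stuck-at-1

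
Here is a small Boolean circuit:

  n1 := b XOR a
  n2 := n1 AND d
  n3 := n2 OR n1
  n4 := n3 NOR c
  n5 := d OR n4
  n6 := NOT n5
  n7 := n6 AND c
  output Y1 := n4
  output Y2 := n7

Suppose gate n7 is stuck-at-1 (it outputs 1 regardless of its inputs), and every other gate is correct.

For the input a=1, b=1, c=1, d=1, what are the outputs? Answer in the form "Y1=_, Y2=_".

Propagate with n7 forced: n1=0, n2=0, n3=0, n4=0, n5=1, n6=0, n7=1 [stuck-at-1].
So the outputs are Y1=0, Y2=1. (Without the fault they would be Y1=0, Y2=0.)

Y1=0, Y2=1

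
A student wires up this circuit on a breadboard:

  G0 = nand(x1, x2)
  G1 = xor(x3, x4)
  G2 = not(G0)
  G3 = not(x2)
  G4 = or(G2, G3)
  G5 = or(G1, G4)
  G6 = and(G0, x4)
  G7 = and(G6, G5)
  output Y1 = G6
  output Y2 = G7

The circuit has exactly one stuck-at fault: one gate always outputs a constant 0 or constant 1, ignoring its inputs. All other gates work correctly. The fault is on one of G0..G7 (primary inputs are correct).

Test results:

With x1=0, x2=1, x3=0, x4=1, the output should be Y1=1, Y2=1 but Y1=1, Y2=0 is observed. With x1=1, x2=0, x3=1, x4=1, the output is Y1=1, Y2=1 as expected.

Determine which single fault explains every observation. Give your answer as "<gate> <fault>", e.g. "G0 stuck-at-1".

Fault-free values for test 1 (x1=0, x2=1, x3=0, x4=1): G0=1, G1=1, G2=0, G3=0, G4=0, G5=1, G6=1, G7=1, giving Y1=1, Y2=1. Observed Y1=1, Y2=0.
Test 1: faults giving observed Y1=1, Y2=0 are {G1 stuck-at-0, G5 stuck-at-0, G7 stuck-at-0}.
Test 2 (x1=1, x2=0, x3=1, x4=1): fault-free G0=1, G1=0, G2=0, G3=1, G4=1, G5=1, G6=1, G7=1 → Y1=1, Y2=1; observed Y1=1, Y2=1. Eliminates G5 stuck-at-0, G7 stuck-at-0.
Only G1 stuck-at-0 is consistent with every test.

G1 stuck-at-0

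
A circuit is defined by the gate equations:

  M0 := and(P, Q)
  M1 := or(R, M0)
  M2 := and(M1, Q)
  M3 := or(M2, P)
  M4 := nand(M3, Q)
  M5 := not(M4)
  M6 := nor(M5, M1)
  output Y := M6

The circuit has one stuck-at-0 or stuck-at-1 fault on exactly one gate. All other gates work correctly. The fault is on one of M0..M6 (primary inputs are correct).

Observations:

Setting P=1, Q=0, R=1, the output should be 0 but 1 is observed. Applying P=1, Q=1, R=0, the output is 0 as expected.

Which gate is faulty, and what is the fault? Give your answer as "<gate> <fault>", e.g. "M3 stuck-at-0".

M1 stuck-at-0

Fault-free values for test 1 (P=1, Q=0, R=1): M0=0, M1=1, M2=0, M3=1, M4=1, M5=0, M6=0, giving Y=0. Observed 1.
Test 1: faults giving observed 1 are {M1 stuck-at-0, M6 stuck-at-1}.
Test 2 (P=1, Q=1, R=0): fault-free M0=1, M1=1, M2=1, M3=1, M4=0, M5=1, M6=0 → 0; observed 0. Eliminates M6 stuck-at-1.
Only M1 stuck-at-0 is consistent with every test.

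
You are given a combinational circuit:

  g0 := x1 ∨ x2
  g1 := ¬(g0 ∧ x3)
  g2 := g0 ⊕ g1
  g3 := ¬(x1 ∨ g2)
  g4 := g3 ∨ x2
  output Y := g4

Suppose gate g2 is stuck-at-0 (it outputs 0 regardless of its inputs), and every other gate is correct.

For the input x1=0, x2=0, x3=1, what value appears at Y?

1

Propagate with g2 forced: g0=0, g1=1, g2=0 [stuck-at-0], g3=1, g4=1.
So Y = 1. (Without the fault it would be 0.)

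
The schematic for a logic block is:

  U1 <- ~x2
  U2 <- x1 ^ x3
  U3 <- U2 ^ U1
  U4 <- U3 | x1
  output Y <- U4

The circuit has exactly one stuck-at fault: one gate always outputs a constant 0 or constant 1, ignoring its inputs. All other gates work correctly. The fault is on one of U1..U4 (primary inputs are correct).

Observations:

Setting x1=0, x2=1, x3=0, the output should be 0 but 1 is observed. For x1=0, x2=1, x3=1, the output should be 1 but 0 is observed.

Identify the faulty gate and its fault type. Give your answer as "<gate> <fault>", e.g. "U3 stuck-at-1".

Fault-free values for test 1 (x1=0, x2=1, x3=0): U1=0, U2=0, U3=0, U4=0, giving Y=0. Observed 1.
Test 1: faults giving observed 1 are {U1 stuck-at-1, U2 stuck-at-1, U3 stuck-at-1, U4 stuck-at-1}.
Test 2 (x1=0, x2=1, x3=1): fault-free U1=0, U2=1, U3=1, U4=1 → 1; observed 0. Eliminates U2 stuck-at-1, U3 stuck-at-1, U4 stuck-at-1.
Only U1 stuck-at-1 is consistent with every test.

U1 stuck-at-1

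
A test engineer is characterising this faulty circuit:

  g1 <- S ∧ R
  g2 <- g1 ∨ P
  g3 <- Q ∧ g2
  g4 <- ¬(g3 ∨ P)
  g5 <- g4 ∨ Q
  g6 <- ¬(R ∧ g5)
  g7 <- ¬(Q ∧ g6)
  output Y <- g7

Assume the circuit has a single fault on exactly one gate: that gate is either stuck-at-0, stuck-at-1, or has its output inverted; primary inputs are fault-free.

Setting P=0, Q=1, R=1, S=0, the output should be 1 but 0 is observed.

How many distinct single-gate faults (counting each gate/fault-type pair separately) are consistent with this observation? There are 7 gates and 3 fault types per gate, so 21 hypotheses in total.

6

Fault-free: g1=0, g2=0, g3=0, g4=1, g5=1, g6=0, g7=1 → 1. Observed 0.
  g1: none of the 3 fault types match ✗
  g2: none of the 3 fault types match ✗
  g3: none of the 3 fault types match ✗
  g4: none of the 3 fault types match ✗
  g5: stuck-at-0, inverted output ✓; others ✗
  g6: stuck-at-1, inverted output ✓; others ✗
  g7: stuck-at-0, inverted output ✓; others ✗
Consistent faults: {g5 stuck-at-0, g5 inverted output, g6 stuck-at-1, g6 inverted output, g7 stuck-at-0, g7 inverted output} — 6 in all.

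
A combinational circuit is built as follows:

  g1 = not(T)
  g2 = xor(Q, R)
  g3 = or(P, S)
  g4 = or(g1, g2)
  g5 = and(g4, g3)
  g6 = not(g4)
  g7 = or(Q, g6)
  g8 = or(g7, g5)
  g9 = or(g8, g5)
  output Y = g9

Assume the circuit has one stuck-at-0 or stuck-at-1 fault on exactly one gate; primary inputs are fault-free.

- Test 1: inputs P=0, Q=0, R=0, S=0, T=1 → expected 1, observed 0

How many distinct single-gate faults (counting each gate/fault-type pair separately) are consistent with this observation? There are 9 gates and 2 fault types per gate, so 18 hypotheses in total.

Fault-free: g1=0, g2=0, g3=0, g4=0, g5=0, g6=1, g7=1, g8=1, g9=1 → 1. Observed 0.
  g1: stuck-at-1 ✓; others ✗
  g2: stuck-at-1 ✓; others ✗
  g3: none of the 2 fault types match ✗
  g4: stuck-at-1 ✓; others ✗
  g5: none of the 2 fault types match ✗
  g6: stuck-at-0 ✓; others ✗
  g7: stuck-at-0 ✓; others ✗
  g8: stuck-at-0 ✓; others ✗
  g9: stuck-at-0 ✓; others ✗
Consistent faults: {g1 stuck-at-1, g2 stuck-at-1, g4 stuck-at-1, g6 stuck-at-0, g7 stuck-at-0, g8 stuck-at-0, g9 stuck-at-0} — 7 in all.

7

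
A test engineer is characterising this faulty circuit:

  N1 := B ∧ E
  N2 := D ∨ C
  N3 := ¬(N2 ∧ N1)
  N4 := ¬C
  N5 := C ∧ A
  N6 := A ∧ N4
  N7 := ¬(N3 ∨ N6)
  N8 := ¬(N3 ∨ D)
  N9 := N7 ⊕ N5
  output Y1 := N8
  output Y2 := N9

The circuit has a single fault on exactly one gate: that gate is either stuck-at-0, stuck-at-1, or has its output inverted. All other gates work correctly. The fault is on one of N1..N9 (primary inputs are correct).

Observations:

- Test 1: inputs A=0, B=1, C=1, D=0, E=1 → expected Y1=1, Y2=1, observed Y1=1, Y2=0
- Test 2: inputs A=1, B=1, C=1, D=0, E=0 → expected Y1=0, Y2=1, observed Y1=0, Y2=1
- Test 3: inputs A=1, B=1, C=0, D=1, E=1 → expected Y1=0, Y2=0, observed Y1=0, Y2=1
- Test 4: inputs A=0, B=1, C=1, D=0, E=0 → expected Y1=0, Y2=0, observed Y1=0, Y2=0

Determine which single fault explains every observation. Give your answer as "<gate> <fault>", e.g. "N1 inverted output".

N6 inverted output

Fault-free values for test 1 (A=0, B=1, C=1, D=0, E=1): N1=1, N2=1, N3=0, N4=0, N5=0, N6=0, N7=1, N8=1, N9=1, giving Y1=1, Y2=1. Observed Y1=1, Y2=0.
Test 1: faults giving observed Y1=1, Y2=0 are {N5 stuck-at-1, N5 inverted output, N6 stuck-at-1, N6 inverted output, N7 stuck-at-0, N7 inverted output, N9 stuck-at-0, N9 inverted output}.
Test 2 (A=1, B=1, C=1, D=0, E=0): fault-free N1=0, N2=1, N3=1, N4=0, N5=1, N6=0, N7=0, N8=0, N9=1 → Y1=0, Y2=1; observed Y1=0, Y2=1. Eliminates N5 inverted output, N7 inverted output, N9 stuck-at-0, N9 inverted output.
Test 3 (A=1, B=1, C=0, D=1, E=1): fault-free N1=1, N2=1, N3=0, N4=1, N5=0, N6=1, N7=0, N8=0, N9=0 → Y1=0, Y2=0; observed Y1=0, Y2=1. Eliminates N6 stuck-at-1, N7 stuck-at-0.
Test 4 (A=0, B=1, C=1, D=0, E=0): fault-free N1=0, N2=1, N3=1, N4=0, N5=0, N6=0, N7=0, N8=0, N9=0 → Y1=0, Y2=0; observed Y1=0, Y2=0. Eliminates N5 stuck-at-1.
Only N6 inverted output is consistent with every test.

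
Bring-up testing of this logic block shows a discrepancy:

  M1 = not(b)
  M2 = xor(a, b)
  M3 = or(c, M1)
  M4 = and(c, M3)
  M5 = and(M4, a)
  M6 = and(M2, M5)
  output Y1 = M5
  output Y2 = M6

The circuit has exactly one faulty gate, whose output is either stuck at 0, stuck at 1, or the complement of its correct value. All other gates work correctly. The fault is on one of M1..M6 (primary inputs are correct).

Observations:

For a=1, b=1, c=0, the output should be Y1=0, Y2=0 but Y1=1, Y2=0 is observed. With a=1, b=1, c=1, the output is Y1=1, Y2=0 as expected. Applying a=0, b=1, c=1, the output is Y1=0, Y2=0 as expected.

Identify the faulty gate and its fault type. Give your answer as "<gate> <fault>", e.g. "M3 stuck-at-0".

M4 stuck-at-1

Fault-free values for test 1 (a=1, b=1, c=0): M1=0, M2=0, M3=0, M4=0, M5=0, M6=0, giving Y1=0, Y2=0. Observed Y1=1, Y2=0.
Test 1: faults giving observed Y1=1, Y2=0 are {M4 stuck-at-1, M4 inverted output, M5 stuck-at-1, M5 inverted output}.
Test 2 (a=1, b=1, c=1): fault-free M1=0, M2=0, M3=1, M4=1, M5=1, M6=0 → Y1=1, Y2=0; observed Y1=1, Y2=0. Eliminates M4 inverted output, M5 inverted output.
Test 3 (a=0, b=1, c=1): fault-free M1=0, M2=1, M3=1, M4=1, M5=0, M6=0 → Y1=0, Y2=0; observed Y1=0, Y2=0. Eliminates M5 stuck-at-1.
Only M4 stuck-at-1 is consistent with every test.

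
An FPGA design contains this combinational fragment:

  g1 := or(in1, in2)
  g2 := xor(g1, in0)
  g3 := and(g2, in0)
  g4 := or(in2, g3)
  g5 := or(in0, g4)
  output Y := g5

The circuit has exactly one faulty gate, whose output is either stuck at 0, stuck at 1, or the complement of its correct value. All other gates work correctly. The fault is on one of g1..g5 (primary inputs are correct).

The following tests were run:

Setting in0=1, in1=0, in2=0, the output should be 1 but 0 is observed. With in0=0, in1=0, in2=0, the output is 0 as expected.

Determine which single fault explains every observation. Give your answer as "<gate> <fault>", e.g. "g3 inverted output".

Fault-free values for test 1 (in0=1, in1=0, in2=0): g1=0, g2=1, g3=1, g4=1, g5=1, giving Y=1. Observed 0.
Test 1: faults giving observed 0 are {g5 stuck-at-0, g5 inverted output}.
Test 2 (in0=0, in1=0, in2=0): fault-free g1=0, g2=0, g3=0, g4=0, g5=0 → 0; observed 0. Eliminates g5 inverted output.
Only g5 stuck-at-0 is consistent with every test.

g5 stuck-at-0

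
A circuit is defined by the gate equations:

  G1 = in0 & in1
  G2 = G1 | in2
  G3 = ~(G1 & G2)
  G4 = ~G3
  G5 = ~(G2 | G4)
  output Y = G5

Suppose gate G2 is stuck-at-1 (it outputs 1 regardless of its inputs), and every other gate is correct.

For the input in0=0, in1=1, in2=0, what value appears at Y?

Propagate with G2 forced: G1=0, G2=1 [stuck-at-1], G3=1, G4=0, G5=0.
So Y = 0. (Without the fault it would be 1.)

0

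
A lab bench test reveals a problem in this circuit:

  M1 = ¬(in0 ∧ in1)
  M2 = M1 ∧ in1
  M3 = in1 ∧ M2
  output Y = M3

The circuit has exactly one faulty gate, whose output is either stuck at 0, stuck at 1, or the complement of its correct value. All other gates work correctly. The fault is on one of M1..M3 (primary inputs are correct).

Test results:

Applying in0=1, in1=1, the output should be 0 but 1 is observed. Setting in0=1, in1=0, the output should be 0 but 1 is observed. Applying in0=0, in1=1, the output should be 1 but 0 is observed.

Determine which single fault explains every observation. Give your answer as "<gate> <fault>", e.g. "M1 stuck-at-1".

Fault-free values for test 1 (in0=1, in1=1): M1=0, M2=0, M3=0, giving Y=0. Observed 1.
Test 1: faults giving observed 1 are {M1 stuck-at-1, M1 inverted output, M2 stuck-at-1, M2 inverted output, M3 stuck-at-1, M3 inverted output}.
Test 2 (in0=1, in1=0): fault-free M1=1, M2=0, M3=0 → 0; observed 1. Eliminates M1 stuck-at-1, M1 inverted output, M2 stuck-at-1, M2 inverted output.
Test 3 (in0=0, in1=1): fault-free M1=1, M2=1, M3=1 → 1; observed 0. Eliminates M3 stuck-at-1.
Only M3 inverted output is consistent with every test.

M3 inverted output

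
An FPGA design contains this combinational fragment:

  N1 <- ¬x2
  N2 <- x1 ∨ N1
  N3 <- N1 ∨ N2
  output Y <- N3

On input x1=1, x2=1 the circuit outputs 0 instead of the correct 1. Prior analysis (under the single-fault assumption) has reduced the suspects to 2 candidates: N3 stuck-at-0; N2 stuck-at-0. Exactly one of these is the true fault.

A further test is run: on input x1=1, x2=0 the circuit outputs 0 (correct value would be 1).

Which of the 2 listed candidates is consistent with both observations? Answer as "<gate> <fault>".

N3 stuck-at-0

Evaluate each candidate on input x1=1, x2=0:
  N3 stuck-at-0: N1=1, N2=1, N3=0 [stuck-at-0] → 0 — matches
  N2 stuck-at-0: N1=1, N2=0 [stuck-at-0], N3=1 → 1 — eliminated
Only N3 stuck-at-0 reproduces the observed 0.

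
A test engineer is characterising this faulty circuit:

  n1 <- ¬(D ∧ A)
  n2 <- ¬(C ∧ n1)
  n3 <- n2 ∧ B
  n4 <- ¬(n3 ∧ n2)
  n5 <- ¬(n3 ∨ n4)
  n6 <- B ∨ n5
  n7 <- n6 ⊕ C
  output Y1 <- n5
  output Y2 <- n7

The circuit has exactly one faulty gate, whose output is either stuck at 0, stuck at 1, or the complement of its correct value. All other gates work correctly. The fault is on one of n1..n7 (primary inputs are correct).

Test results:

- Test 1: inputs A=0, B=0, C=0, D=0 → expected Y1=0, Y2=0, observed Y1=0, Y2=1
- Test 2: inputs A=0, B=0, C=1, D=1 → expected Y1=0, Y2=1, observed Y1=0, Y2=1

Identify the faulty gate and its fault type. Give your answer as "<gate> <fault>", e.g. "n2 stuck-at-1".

Fault-free values for test 1 (A=0, B=0, C=0, D=0): n1=1, n2=1, n3=0, n4=1, n5=0, n6=0, n7=0, giving Y1=0, Y2=0. Observed Y1=0, Y2=1.
Test 1: faults giving observed Y1=0, Y2=1 are {n6 stuck-at-1, n6 inverted output, n7 stuck-at-1, n7 inverted output}.
Test 2 (A=0, B=0, C=1, D=1): fault-free n1=1, n2=0, n3=0, n4=1, n5=0, n6=0, n7=1 → Y1=0, Y2=1; observed Y1=0, Y2=1. Eliminates n6 stuck-at-1, n6 inverted output, n7 inverted output.
Only n7 stuck-at-1 is consistent with every test.

n7 stuck-at-1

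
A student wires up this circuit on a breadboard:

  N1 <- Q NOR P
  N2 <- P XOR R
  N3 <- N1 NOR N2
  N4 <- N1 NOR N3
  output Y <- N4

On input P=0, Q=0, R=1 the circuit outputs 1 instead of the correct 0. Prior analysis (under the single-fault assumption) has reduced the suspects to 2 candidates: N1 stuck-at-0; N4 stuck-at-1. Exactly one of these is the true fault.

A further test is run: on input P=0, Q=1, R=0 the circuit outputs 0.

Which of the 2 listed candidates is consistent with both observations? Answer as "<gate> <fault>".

Evaluate each candidate on input P=0, Q=1, R=0:
  N1 stuck-at-0: N1=0 [stuck-at-0], N2=0, N3=1, N4=0 → 0 — matches
  N4 stuck-at-1: N1=0, N2=0, N3=1, N4=1 [stuck-at-1] → 1 — eliminated
Only N1 stuck-at-0 reproduces the observed 0.

N1 stuck-at-0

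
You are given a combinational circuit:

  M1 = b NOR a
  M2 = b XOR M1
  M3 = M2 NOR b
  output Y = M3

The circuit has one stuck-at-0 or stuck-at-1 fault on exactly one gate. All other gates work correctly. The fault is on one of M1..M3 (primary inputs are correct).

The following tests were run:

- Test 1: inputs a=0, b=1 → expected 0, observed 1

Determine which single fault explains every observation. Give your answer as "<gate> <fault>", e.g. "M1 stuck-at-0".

M3 stuck-at-1

Fault-free values for test 1 (a=0, b=1): M1=0, M2=1, M3=0, giving Y=0. Observed 1.
Test 1: faults giving observed 1 are {M3 stuck-at-1}.
Only M3 stuck-at-1 is consistent with every test.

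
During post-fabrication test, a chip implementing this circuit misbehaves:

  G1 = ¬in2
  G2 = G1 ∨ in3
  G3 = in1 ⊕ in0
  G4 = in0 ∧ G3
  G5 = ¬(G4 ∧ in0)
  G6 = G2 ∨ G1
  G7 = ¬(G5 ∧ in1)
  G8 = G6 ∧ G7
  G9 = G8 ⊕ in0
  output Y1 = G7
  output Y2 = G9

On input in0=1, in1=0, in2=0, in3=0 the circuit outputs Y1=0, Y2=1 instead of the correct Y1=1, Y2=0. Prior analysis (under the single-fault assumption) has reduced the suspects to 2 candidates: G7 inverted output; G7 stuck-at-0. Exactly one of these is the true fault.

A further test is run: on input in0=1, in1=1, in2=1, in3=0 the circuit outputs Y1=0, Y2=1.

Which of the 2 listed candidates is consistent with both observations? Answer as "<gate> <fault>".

Evaluate each candidate on input in0=1, in1=1, in2=1, in3=0:
  G7 inverted output: G1=0, G2=0, G3=0, G4=0, G5=1, G6=0, G7=1 [inverted output], G8=0, G9=1 → Y1=1, Y2=1 — eliminated
  G7 stuck-at-0: G1=0, G2=0, G3=0, G4=0, G5=1, G6=0, G7=0 [stuck-at-0], G8=0, G9=1 → Y1=0, Y2=1 — matches
Only G7 stuck-at-0 reproduces the observed Y1=0, Y2=1.

G7 stuck-at-0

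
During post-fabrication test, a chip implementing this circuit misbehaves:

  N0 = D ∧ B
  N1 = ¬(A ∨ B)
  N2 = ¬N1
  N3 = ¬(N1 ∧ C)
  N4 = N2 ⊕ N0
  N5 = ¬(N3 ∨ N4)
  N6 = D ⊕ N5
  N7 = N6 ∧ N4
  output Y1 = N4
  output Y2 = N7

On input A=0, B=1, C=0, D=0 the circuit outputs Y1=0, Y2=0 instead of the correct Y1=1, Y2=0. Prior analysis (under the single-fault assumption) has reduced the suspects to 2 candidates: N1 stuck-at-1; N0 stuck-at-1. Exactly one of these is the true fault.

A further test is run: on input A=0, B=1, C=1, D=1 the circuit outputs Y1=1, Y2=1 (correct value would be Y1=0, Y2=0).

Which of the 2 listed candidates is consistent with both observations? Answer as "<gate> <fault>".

Evaluate each candidate on input A=0, B=1, C=1, D=1:
  N1 stuck-at-1: N0=1, N1=1 [stuck-at-1], N2=0, N3=0, N4=1, N5=0, N6=1, N7=1 → Y1=1, Y2=1 — matches
  N0 stuck-at-1: N0=1 [stuck-at-1], N1=0, N2=1, N3=1, N4=0, N5=0, N6=1, N7=0 → Y1=0, Y2=0 — eliminated
Only N1 stuck-at-1 reproduces the observed Y1=1, Y2=1.

N1 stuck-at-1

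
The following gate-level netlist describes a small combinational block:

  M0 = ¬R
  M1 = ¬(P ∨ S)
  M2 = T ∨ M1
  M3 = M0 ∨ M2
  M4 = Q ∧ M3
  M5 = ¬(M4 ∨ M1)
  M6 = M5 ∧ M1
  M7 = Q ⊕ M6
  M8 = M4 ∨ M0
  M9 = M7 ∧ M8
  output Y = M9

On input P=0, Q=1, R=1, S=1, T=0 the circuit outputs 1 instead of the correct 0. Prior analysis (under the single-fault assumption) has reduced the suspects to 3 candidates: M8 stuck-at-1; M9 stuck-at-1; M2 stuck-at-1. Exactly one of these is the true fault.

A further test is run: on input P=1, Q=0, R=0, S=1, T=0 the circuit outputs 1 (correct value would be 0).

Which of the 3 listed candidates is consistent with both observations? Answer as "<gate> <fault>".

Evaluate each candidate on input P=1, Q=0, R=0, S=1, T=0:
  M8 stuck-at-1: M0=1, M1=0, M2=0, M3=1, M4=0, M5=1, M6=0, M7=0, M8=1 [stuck-at-1], M9=0 → 0 — eliminated
  M9 stuck-at-1: M0=1, M1=0, M2=0, M3=1, M4=0, M5=1, M6=0, M7=0, M8=1, M9=1 [stuck-at-1] → 1 — matches
  M2 stuck-at-1: M0=1, M1=0, M2=1 [stuck-at-1], M3=1, M4=0, M5=1, M6=0, M7=0, M8=1, M9=0 → 0 — eliminated
Only M9 stuck-at-1 reproduces the observed 1.

M9 stuck-at-1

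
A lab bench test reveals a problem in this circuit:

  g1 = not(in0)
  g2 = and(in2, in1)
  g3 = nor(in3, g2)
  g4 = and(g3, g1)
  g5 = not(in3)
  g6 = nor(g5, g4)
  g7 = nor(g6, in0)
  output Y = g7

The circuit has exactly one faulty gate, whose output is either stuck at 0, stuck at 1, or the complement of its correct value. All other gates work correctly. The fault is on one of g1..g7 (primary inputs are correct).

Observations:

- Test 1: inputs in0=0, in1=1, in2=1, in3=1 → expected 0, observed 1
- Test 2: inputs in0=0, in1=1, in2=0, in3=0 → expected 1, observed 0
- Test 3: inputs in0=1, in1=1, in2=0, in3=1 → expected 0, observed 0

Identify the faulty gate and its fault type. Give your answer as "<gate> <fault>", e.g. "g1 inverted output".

g6 inverted output

Fault-free values for test 1 (in0=0, in1=1, in2=1, in3=1): g1=1, g2=1, g3=0, g4=0, g5=0, g6=1, g7=0, giving Y=0. Observed 1.
Test 1: faults giving observed 1 are {g3 stuck-at-1, g3 inverted output, g4 stuck-at-1, g4 inverted output, g5 stuck-at-1, g5 inverted output, g6 stuck-at-0, g6 inverted output, g7 stuck-at-1, g7 inverted output}.
Test 2 (in0=0, in1=1, in2=0, in3=0): fault-free g1=1, g2=0, g3=1, g4=1, g5=1, g6=0, g7=1 → 1; observed 0. Eliminates g3 stuck-at-1, g3 inverted output, g4 stuck-at-1, g4 inverted output, g5 stuck-at-1, g5 inverted output, g6 stuck-at-0, g7 stuck-at-1.
Test 3 (in0=1, in1=1, in2=0, in3=1): fault-free g1=0, g2=0, g3=0, g4=0, g5=0, g6=1, g7=0 → 0; observed 0. Eliminates g7 inverted output.
Only g6 inverted output is consistent with every test.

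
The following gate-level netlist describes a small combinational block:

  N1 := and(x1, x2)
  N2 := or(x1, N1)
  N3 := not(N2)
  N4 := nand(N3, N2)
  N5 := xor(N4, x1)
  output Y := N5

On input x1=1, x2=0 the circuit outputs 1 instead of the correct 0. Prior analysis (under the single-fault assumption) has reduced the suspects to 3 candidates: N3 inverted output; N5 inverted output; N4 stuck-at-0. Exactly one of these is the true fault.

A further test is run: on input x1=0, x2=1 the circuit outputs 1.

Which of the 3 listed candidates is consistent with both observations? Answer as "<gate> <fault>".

Evaluate each candidate on input x1=0, x2=1:
  N3 inverted output: N1=0, N2=0, N3=0 [inverted output], N4=1, N5=1 → 1 — matches
  N5 inverted output: N1=0, N2=0, N3=1, N4=1, N5=0 [inverted output] → 0 — eliminated
  N4 stuck-at-0: N1=0, N2=0, N3=1, N4=0 [stuck-at-0], N5=0 → 0 — eliminated
Only N3 inverted output reproduces the observed 1.

N3 inverted output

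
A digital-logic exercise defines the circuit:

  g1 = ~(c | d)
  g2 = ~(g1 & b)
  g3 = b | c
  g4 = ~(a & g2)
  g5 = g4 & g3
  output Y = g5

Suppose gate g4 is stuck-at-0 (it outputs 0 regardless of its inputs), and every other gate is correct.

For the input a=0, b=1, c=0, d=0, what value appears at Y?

Propagate with g4 forced: g1=1, g2=0, g3=1, g4=0 [stuck-at-0], g5=0.
So Y = 0. (Without the fault it would be 1.)

0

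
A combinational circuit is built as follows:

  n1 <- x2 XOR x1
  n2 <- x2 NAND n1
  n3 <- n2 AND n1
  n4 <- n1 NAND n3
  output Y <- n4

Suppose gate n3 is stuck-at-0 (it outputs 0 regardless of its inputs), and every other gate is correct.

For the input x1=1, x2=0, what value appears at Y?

Propagate with n3 forced: n1=1, n2=1, n3=0 [stuck-at-0], n4=1.
So Y = 1. (Without the fault it would be 0.)

1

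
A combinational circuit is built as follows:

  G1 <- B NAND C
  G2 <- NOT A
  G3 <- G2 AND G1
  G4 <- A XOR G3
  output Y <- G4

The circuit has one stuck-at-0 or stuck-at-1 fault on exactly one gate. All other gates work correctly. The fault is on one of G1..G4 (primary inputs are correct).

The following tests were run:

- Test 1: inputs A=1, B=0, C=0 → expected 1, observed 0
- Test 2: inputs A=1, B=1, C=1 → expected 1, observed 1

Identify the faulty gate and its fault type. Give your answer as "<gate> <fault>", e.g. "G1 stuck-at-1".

G2 stuck-at-1

Fault-free values for test 1 (A=1, B=0, C=0): G1=1, G2=0, G3=0, G4=1, giving Y=1. Observed 0.
Test 1: faults giving observed 0 are {G2 stuck-at-1, G3 stuck-at-1, G4 stuck-at-0}.
Test 2 (A=1, B=1, C=1): fault-free G1=0, G2=0, G3=0, G4=1 → 1; observed 1. Eliminates G3 stuck-at-1, G4 stuck-at-0.
Only G2 stuck-at-1 is consistent with every test.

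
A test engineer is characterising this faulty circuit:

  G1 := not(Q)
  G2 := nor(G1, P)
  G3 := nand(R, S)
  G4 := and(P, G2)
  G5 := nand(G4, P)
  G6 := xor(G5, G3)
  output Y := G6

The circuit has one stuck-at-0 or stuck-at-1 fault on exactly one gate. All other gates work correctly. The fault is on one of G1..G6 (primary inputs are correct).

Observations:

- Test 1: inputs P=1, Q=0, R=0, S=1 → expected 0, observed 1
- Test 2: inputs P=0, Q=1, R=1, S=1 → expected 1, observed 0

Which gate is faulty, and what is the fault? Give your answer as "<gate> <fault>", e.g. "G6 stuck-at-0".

G5 stuck-at-0

Fault-free values for test 1 (P=1, Q=0, R=0, S=1): G1=1, G2=0, G3=1, G4=0, G5=1, G6=0, giving Y=0. Observed 1.
Test 1: faults giving observed 1 are {G2 stuck-at-1, G3 stuck-at-0, G4 stuck-at-1, G5 stuck-at-0, G6 stuck-at-1}.
Test 2 (P=0, Q=1, R=1, S=1): fault-free G1=0, G2=1, G3=0, G4=0, G5=1, G6=1 → 1; observed 0. Eliminates G2 stuck-at-1, G3 stuck-at-0, G4 stuck-at-1, G6 stuck-at-1.
Only G5 stuck-at-0 is consistent with every test.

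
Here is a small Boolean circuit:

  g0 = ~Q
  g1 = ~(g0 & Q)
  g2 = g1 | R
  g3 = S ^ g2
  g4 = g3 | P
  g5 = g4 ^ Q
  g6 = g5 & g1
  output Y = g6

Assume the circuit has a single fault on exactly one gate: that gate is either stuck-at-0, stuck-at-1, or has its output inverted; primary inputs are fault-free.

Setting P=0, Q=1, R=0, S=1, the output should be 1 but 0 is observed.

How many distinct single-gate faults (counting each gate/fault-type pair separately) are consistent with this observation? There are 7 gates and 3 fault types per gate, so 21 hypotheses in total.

14

Fault-free: g0=0, g1=1, g2=1, g3=0, g4=0, g5=1, g6=1 → 1. Observed 0.
  g0: stuck-at-1, inverted output ✓; others ✗
  g1: stuck-at-0, inverted output ✓; others ✗
  g2: stuck-at-0, inverted output ✓; others ✗
  g3: stuck-at-1, inverted output ✓; others ✗
  g4: stuck-at-1, inverted output ✓; others ✗
  g5: stuck-at-0, inverted output ✓; others ✗
  g6: stuck-at-0, inverted output ✓; others ✗
Consistent faults: {g0 stuck-at-1, g0 inverted output, g1 stuck-at-0, g1 inverted output, g2 stuck-at-0, g2 inverted output, g3 stuck-at-1, g3 inverted output, g4 stuck-at-1, g4 inverted output, g5 stuck-at-0, g5 inverted output, g6 stuck-at-0, g6 inverted output} — 14 in all.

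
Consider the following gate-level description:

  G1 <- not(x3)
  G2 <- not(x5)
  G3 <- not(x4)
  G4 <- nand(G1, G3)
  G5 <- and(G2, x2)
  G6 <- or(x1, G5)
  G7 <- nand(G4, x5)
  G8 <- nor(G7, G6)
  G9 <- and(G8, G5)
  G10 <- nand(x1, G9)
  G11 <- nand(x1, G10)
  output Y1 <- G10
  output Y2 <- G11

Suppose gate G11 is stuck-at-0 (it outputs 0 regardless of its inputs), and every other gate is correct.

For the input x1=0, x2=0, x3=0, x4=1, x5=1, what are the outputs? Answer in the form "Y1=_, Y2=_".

Propagate with G11 forced: G1=1, G2=0, G3=0, G4=1, G5=0, G6=0, G7=0, G8=1, G9=0, G10=1, G11=0 [stuck-at-0].
So the outputs are Y1=1, Y2=0. (Without the fault they would be Y1=1, Y2=1.)

Y1=1, Y2=0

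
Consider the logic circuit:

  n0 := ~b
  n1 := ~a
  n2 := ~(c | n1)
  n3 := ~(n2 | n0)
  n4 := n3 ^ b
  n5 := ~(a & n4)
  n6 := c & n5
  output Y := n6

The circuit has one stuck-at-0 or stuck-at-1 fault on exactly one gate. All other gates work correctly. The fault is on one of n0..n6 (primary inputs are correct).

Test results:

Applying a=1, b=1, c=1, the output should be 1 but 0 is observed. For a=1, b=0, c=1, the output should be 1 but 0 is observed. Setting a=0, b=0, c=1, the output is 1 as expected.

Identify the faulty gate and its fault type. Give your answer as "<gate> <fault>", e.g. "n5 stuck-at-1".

Fault-free values for test 1 (a=1, b=1, c=1): n0=0, n1=0, n2=0, n3=1, n4=0, n5=1, n6=1, giving Y=1. Observed 0.
Test 1: faults giving observed 0 are {n0 stuck-at-1, n2 stuck-at-1, n3 stuck-at-0, n4 stuck-at-1, n5 stuck-at-0, n6 stuck-at-0}.
Test 2 (a=1, b=0, c=1): fault-free n0=1, n1=0, n2=0, n3=0, n4=0, n5=1, n6=1 → 1; observed 0. Eliminates n0 stuck-at-1, n2 stuck-at-1, n3 stuck-at-0.
Test 3 (a=0, b=0, c=1): fault-free n0=1, n1=1, n2=0, n3=0, n4=0, n5=1, n6=1 → 1; observed 1. Eliminates n5 stuck-at-0, n6 stuck-at-0.
Only n4 stuck-at-1 is consistent with every test.

n4 stuck-at-1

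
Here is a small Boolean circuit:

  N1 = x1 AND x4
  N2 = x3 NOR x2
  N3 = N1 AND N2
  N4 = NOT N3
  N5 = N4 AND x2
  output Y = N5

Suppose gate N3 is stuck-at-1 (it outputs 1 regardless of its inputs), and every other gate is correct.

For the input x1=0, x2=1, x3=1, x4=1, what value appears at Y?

0

Propagate with N3 forced: N1=0, N2=0, N3=1 [stuck-at-1], N4=0, N5=0.
So Y = 0. (Without the fault it would be 1.)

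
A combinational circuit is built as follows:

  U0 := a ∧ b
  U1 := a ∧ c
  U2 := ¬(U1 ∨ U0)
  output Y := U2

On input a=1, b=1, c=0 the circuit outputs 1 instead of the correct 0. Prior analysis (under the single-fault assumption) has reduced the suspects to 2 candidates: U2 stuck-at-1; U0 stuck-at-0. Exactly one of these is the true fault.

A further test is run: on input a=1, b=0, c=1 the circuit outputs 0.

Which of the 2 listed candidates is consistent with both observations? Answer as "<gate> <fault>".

Evaluate each candidate on input a=1, b=0, c=1:
  U2 stuck-at-1: U0=0, U1=1, U2=1 [stuck-at-1] → 1 — eliminated
  U0 stuck-at-0: U0=0 [stuck-at-0], U1=1, U2=0 → 0 — matches
Only U0 stuck-at-0 reproduces the observed 0.

U0 stuck-at-0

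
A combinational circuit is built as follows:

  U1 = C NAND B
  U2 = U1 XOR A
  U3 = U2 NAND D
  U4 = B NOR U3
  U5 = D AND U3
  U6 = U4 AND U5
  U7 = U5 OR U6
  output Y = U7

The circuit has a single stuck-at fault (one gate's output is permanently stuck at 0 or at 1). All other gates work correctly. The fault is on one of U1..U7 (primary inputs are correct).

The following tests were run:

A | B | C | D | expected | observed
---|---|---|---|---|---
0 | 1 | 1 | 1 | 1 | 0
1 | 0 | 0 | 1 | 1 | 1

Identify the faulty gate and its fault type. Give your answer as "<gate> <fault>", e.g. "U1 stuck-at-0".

Fault-free values for test 1 (A=0, B=1, C=1, D=1): U1=0, U2=0, U3=1, U4=0, U5=1, U6=0, U7=1, giving Y=1. Observed 0.
Test 1: faults giving observed 0 are {U1 stuck-at-1, U2 stuck-at-1, U3 stuck-at-0, U5 stuck-at-0, U7 stuck-at-0}.
Test 2 (A=1, B=0, C=0, D=1): fault-free U1=1, U2=0, U3=1, U4=0, U5=1, U6=0, U7=1 → 1; observed 1. Eliminates U2 stuck-at-1, U3 stuck-at-0, U5 stuck-at-0, U7 stuck-at-0.
Only U1 stuck-at-1 is consistent with every test.

U1 stuck-at-1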